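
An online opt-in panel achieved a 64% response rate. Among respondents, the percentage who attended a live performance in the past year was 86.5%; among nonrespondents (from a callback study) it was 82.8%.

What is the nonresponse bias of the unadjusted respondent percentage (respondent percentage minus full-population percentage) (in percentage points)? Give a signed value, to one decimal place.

+1.3 percentage points

Nonresponse fraction = 1 − 0.64 = 0.36.
Bias = (nonresponse fraction) × (respondent percentage − nonrespondent percentage)
     = 0.36 × (86.5 − 82.8) = 0.36 × 3.7 = 1.332.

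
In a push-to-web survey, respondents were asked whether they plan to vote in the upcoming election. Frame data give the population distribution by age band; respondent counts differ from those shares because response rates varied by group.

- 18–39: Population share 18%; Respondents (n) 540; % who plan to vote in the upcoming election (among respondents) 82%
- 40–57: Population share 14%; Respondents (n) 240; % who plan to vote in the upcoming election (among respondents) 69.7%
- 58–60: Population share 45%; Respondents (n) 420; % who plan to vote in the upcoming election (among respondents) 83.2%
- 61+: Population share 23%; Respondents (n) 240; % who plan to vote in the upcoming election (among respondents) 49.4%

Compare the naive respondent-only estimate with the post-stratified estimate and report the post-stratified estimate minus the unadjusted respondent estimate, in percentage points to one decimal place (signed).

Naive respondent-only estimate (weights = respondent counts):
  (540/1440)×82 + (240/1440)×69.7 + (420/1440)×83.2 + (240/1440)×49.4 = 74.8667%
Reweighting by population age band shares:
  0.18×82 + 0.14×69.7 + 0.45×83.2 + 0.23×49.4 = 73.32%
Difference = 73.32 − 74.8667 = -1.5467 pp.

-1.5 percentage points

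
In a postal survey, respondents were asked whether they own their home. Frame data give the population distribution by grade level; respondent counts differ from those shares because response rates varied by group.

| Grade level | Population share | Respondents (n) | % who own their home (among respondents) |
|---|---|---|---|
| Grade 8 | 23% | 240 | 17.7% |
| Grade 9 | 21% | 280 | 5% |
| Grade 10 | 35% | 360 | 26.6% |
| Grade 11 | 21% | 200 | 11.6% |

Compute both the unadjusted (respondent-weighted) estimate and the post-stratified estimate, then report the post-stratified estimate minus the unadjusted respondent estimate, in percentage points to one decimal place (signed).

+0.6 percentage points

Naive respondent-only estimate (weights = respondent counts):
  (240/1080)×17.7 + (280/1080)×5 + (360/1080)×26.6 + (200/1080)×11.6 = 16.2444%
Post-stratifying to population shares instead:
  0.23×17.7 + 0.21×5 + 0.35×26.6 + 0.21×11.6 = 16.867%
Difference = 16.867 − 16.2444 = 0.6226 pp.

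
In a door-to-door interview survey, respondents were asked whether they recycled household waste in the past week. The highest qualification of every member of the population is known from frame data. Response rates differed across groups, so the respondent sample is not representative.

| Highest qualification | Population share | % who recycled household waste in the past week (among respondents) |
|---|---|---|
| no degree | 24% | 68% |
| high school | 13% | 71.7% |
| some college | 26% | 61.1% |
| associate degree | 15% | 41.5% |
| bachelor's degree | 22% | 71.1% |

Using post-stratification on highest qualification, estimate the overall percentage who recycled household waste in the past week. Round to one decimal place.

63.4%

Reweight to the known highest qualification distribution:
  no degree: 0.24 × 68 = 16.32
  high school: 0.13 × 71.7 = 9.321
  some college: 0.26 × 61.1 = 15.886
  associate degree: 0.15 × 41.5 = 6.225
  bachelor's degree: 0.22 × 71.1 = 15.642
Post-stratified estimate = 63.394 → 63.4%.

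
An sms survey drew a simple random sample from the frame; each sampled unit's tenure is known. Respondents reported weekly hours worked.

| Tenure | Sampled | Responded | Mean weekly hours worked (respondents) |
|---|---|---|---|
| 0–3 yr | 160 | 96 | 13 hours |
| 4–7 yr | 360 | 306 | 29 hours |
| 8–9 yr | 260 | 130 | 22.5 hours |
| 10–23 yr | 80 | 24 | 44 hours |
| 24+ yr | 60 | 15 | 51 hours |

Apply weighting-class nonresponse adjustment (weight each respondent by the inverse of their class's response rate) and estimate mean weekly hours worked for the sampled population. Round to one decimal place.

Class response rates: 0–3 yr 96/160 = 60%, 4–7 yr 306/360 = 85%, 8–9 yr 130/260 = 50%, 10–23 yr 24/80 = 30%, 24+ yr 15/60 = 25%.
Inverse-response-rate weighting restores each class to its sampled count, so class totals weight by n_sampled:
  0–3 yr: 160 × 13 = 2080
  4–7 yr: 360 × 29 = 10,440
  8–9 yr: 260 × 22.5 = 5850
  10–23 yr: 80 × 44 = 3520
  24+ yr: 60 × 51 = 3060
Adjusted estimate = 24,950 / 920 = 27.1196 → 27.1.

27.1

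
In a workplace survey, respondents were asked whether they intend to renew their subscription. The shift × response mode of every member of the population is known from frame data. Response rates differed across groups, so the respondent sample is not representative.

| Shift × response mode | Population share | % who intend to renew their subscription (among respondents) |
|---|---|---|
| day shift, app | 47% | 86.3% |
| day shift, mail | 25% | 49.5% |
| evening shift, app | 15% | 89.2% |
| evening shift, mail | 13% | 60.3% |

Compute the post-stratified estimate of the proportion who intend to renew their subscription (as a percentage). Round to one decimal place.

74.2%

Weight each group's respondent value by its population share:
  day shift, app: 0.47 × 86.3 = 40.561
  day shift, mail: 0.25 × 49.5 = 12.375
  evening shift, app: 0.15 × 89.2 = 13.38
  evening shift, mail: 0.13 × 60.3 = 7.839
Post-stratified estimate = 74.155 → 74.2%.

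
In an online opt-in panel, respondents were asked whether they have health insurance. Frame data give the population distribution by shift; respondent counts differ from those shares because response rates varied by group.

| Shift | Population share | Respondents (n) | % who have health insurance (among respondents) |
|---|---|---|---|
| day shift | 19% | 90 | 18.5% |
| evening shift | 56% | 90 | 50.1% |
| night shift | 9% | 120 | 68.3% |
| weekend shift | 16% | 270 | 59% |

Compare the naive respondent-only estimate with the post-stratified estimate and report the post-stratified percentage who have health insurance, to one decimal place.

Without adjustment, the pooled respondent share is:
  (90/570)×18.5 + (90/570)×50.1 + (120/570)×68.3 + (270/570)×59 = 53.1579%
Post-stratified estimate weights by population shares:
  0.19×18.5 + 0.56×50.1 + 0.09×68.3 + 0.16×59 = 47.158%

47.2%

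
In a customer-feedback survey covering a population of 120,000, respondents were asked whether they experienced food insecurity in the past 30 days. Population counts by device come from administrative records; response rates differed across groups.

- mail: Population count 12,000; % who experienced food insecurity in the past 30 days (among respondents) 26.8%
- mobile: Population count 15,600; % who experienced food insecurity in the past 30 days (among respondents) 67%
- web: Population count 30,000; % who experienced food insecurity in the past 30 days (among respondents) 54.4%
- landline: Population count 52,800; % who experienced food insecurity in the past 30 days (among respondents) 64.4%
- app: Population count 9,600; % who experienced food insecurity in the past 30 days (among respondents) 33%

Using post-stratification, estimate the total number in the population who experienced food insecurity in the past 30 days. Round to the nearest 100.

Estimated count per cell = population count × respondent percentage:
  mail: 12,000 × 26.8% = 3216
  mobile: 15,600 × 67% = 10,452
  web: 30,000 × 54.4% = 16,320
  landline: 52,800 × 64.4% = 34003.2
  app: 9,600 × 33% = 3168
Estimated total = 67159.2 → 67,200.

67,200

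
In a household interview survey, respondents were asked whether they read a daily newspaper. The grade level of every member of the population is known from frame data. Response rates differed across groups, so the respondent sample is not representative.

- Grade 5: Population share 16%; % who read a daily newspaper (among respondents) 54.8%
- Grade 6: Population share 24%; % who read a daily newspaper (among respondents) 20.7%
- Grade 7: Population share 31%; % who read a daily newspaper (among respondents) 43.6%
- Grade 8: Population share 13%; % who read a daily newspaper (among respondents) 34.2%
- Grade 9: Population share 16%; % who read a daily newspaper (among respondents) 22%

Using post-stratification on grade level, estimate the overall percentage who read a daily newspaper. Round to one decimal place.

35.2%

Reweight to the known grade level distribution:
  Grade 5: 0.16 × 54.8 = 8.768
  Grade 6: 0.24 × 20.7 = 4.968
  Grade 7: 0.31 × 43.6 = 13.516
  Grade 8: 0.13 × 34.2 = 4.446
  Grade 9: 0.16 × 22 = 3.52
Post-stratified estimate = 35.218 → 35.2%.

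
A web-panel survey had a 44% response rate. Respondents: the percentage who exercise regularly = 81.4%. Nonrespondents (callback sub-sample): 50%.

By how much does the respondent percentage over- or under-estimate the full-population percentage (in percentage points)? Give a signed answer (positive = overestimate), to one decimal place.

+17.6 percentage points

Nonresponse fraction = 1 − 0.44 = 0.56.
Bias = (nonresponse fraction) × (respondent percentage − nonrespondent percentage)
     = 0.56 × (81.4 − 50) = 0.56 × 31.4 = 17.584.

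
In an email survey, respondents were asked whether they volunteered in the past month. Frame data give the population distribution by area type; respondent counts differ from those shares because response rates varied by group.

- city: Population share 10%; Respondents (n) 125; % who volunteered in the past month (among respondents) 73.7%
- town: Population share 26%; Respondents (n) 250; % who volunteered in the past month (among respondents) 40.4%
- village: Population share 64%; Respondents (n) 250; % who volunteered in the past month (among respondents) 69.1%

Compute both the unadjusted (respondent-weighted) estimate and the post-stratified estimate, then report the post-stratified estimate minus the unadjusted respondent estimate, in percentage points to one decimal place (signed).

Unadjusted (pooled respondent) estimate weights by respondent counts:
  (125/625)×73.7 + (250/625)×40.4 + (250/625)×69.1 = 58.54%
Post-stratifying to population shares instead:
  0.1×73.7 + 0.26×40.4 + 0.64×69.1 = 62.098%
Difference = 62.098 − 58.54 = 3.558 pp.

+3.6 percentage points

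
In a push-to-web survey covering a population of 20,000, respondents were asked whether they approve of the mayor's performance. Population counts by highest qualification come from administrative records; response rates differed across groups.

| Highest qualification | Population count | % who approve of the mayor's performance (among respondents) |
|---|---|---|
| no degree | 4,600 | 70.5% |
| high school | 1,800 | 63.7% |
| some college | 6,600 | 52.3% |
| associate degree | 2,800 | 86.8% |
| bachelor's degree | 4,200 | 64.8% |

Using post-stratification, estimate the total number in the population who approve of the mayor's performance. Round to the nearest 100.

Each cell contributes its population count × the respondent rate:
  no degree: 4,600 × 70.5% = 3243
  high school: 1,800 × 63.7% = 1146.6
  some college: 6,600 × 52.3% = 3451.8
  associate degree: 2,800 × 86.8% = 2430.4
  bachelor's degree: 4,200 × 64.8% = 2721.6
Estimated total = 12993.4 → 13,000.

13,000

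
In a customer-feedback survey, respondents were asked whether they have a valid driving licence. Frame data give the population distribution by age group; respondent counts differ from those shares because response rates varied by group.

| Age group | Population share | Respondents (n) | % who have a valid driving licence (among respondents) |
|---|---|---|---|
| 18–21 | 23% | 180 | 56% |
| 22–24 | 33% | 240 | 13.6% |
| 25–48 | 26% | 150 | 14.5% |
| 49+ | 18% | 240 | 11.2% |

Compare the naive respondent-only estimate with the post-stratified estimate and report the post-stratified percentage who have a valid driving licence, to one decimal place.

23.2%

Naive respondent-only estimate (weights = respondent counts):
  (180/810)×56 + (240/810)×13.6 + (150/810)×14.5 + (240/810)×11.2 = 22.4778%
Reweighting by population age group shares:
  0.23×56 + 0.33×13.6 + 0.26×14.5 + 0.18×11.2 = 23.154%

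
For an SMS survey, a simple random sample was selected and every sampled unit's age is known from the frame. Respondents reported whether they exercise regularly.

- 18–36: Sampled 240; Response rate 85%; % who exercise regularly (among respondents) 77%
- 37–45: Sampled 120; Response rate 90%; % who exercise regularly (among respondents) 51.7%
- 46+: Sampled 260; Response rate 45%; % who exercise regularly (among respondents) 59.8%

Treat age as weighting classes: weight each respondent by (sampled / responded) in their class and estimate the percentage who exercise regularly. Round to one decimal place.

Weighting each respondent by the inverse class response rate inflates each class back to its sampled size, so the class weight is n_sampled:
  18–36: 240 × 77 = 18,480
  37–45: 120 × 51.7 = 6204
  46+: 260 × 59.8 = 15,548
Adjusted estimate = 40,232 / 620 = 64.8903 → 64.9%.

64.9%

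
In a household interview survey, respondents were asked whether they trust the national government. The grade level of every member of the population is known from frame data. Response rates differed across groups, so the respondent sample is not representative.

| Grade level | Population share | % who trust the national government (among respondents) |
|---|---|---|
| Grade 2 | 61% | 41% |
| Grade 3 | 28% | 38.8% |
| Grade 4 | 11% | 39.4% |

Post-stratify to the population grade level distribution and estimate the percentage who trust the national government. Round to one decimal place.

40.2%

Weight each group's respondent value by its population share:
  Grade 2: 0.61 × 41 = 25.01
  Grade 3: 0.28 × 38.8 = 10.864
  Grade 4: 0.11 × 39.4 = 4.334
Post-stratified estimate = 40.208 → 40.2%.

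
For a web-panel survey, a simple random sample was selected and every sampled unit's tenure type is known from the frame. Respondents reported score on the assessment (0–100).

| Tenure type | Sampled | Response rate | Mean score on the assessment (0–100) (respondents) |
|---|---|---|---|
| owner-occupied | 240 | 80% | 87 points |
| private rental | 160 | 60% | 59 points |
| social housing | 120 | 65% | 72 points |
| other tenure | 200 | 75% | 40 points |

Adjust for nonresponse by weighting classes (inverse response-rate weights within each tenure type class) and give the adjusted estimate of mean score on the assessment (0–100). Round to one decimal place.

65.2

Weighting each respondent by the inverse class response rate inflates each class back to its sampled size, so the class weight is n_sampled:
  owner-occupied: 240 × 87 = 20,880
  private rental: 160 × 59 = 9440
  social housing: 120 × 72 = 8640
  other tenure: 200 × 40 = 8000
Adjusted estimate = 46,960 / 720 = 65.2222 → 65.2.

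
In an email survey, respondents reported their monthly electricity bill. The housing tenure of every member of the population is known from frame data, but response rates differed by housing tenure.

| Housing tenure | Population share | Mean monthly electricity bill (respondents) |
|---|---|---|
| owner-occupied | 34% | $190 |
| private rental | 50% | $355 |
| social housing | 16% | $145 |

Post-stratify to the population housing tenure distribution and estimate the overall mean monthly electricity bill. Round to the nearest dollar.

Reweight to the known housing tenure distribution:
  owner-occupied: 0.34 × 190 = 64.6
  private rental: 0.5 × 355 = 177.5
  social housing: 0.16 × 145 = 23.2
Post-stratified estimate = 265.3 → $265.

$265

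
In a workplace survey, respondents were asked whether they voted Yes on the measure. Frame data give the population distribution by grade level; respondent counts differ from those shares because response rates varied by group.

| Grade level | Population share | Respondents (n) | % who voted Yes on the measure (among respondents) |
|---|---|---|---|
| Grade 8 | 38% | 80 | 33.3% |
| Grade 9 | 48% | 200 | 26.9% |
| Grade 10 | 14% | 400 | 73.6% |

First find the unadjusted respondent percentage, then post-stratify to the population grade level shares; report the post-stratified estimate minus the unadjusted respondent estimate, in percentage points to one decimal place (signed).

Unadjusted (pooled respondent) estimate weights by respondent counts:
  (80/680)×33.3 + (200/680)×26.9 + (400/680)×73.6 = 55.1235%
Post-stratified estimate weights by population shares:
  0.38×33.3 + 0.48×26.9 + 0.14×73.6 = 35.87%
Difference = 35.87 − 55.1235 = -19.2535 pp.

-19.3 percentage points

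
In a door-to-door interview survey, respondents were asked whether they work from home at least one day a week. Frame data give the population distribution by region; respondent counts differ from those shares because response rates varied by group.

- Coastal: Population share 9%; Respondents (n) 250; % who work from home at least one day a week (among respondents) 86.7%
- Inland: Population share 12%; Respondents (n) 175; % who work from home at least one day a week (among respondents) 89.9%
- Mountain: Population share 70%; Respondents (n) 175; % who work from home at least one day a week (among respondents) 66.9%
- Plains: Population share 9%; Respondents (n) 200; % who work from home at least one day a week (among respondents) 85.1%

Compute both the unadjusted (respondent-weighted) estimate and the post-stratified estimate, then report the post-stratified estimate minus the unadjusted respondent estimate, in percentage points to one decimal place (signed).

Unadjusted (pooled respondent) estimate weights by respondent counts:
  (250/800)×86.7 + (175/800)×89.9 + (175/800)×66.9 + (200/800)×85.1 = 82.6688%
Reweighting by population region shares:
  0.09×86.7 + 0.12×89.9 + 0.7×66.9 + 0.09×85.1 = 73.08%
Difference = 73.08 − 82.6688 = -9.5888 pp.

-9.6 percentage points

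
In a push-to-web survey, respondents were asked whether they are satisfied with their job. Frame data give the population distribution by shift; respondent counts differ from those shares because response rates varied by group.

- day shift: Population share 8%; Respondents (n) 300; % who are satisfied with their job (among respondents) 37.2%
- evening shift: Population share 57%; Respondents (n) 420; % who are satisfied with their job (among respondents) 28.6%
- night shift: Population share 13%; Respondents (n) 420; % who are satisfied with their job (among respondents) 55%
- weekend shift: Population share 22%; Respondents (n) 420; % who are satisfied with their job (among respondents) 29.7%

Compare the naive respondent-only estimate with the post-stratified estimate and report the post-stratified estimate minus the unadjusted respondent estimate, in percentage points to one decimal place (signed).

-4.7 percentage points

Naive respondent-only estimate (weights = respondent counts):
  (300/1560)×37.2 + (420/1560)×28.6 + (420/1560)×55 + (420/1560)×29.7 = 37.6577%
Reweighting by population shift shares:
  0.08×37.2 + 0.57×28.6 + 0.13×55 + 0.22×29.7 = 32.962%
Difference = 32.962 − 37.6577 = -4.6957 pp.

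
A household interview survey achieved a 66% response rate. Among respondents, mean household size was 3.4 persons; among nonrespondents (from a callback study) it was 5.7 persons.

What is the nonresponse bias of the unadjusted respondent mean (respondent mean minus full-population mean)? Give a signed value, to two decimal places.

-0.78

Nonresponse fraction = 1 − 0.66 = 0.34.
Bias = (nonresponse fraction) × (respondent mean − nonrespondent mean)
     = 0.34 × (3.4 − 5.7) = 0.34 × -2.3 = -0.782.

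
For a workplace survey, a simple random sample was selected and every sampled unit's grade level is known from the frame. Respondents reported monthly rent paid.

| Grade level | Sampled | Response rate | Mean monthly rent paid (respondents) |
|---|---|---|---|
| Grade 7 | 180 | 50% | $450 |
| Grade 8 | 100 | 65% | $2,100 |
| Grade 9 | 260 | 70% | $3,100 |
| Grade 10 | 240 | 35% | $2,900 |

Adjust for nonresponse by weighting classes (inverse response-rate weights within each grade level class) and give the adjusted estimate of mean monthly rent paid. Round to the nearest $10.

$2,300

With weight = n_sampled/n_responded per class, the weighted class total is n_sampled:
  Grade 7: 180 × 450 = 81,000
  Grade 8: 100 × 2100 = 210,000
  Grade 9: 260 × 3100 = 806,000
  Grade 10: 240 × 2900 = 696,000
Adjusted estimate = 1,793,000 / 780 = 2298.72 → $2,300.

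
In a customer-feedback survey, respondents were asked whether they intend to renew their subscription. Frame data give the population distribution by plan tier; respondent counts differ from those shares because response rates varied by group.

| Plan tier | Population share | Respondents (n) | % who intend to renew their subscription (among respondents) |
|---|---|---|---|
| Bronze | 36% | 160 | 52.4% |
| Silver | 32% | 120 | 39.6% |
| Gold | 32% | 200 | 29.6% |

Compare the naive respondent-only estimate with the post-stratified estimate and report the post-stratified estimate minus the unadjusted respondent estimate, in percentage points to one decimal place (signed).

+1.3 percentage points

Without adjustment, the pooled respondent share is:
  (160/480)×52.4 + (120/480)×39.6 + (200/480)×29.6 = 39.7%
Post-stratified estimate weights by population shares:
  0.36×52.4 + 0.32×39.6 + 0.32×29.6 = 41.008%
Difference = 41.008 − 39.7 = 1.308 pp.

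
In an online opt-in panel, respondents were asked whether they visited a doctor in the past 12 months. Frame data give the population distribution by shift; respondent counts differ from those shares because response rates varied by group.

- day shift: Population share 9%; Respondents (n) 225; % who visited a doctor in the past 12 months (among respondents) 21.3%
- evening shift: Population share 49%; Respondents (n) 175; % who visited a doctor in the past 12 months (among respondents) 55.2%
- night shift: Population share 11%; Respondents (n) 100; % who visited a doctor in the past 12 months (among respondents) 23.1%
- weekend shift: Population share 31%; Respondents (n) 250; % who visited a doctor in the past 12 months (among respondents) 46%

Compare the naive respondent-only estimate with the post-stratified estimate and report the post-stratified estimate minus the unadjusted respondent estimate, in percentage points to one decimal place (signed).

Without adjustment, the pooled respondent share is:
  (225/750)×21.3 + (175/750)×55.2 + (100/750)×23.1 + (250/750)×46 = 37.6833%
Post-stratified estimate weights by population shares:
  0.09×21.3 + 0.49×55.2 + 0.11×23.1 + 0.31×46 = 45.766%
Difference = 45.766 − 37.6833 = 8.0827 pp.

+8.1 percentage points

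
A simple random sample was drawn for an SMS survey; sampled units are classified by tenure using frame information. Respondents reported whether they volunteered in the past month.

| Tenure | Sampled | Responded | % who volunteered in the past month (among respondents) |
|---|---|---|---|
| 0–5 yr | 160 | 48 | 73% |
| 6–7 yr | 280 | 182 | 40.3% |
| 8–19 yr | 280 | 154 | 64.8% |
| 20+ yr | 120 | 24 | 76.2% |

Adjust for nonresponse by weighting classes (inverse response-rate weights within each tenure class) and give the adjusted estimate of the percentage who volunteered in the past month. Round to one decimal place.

59.8%

Response rates by class: 0–5 yr 48/160 = 30%, 6–7 yr 182/280 = 65%, 8–19 yr 154/280 = 55%, 20+ yr 24/120 = 20%.
With weight = n_sampled/n_responded per class, the weighted class total is n_sampled:
  0–5 yr: 160 × 73 = 11,680
  6–7 yr: 280 × 40.3 = 11,284
  8–19 yr: 280 × 64.8 = 18,144
  20+ yr: 120 × 76.2 = 9144
Adjusted estimate = 50,252 / 840 = 59.8238 → 59.8%.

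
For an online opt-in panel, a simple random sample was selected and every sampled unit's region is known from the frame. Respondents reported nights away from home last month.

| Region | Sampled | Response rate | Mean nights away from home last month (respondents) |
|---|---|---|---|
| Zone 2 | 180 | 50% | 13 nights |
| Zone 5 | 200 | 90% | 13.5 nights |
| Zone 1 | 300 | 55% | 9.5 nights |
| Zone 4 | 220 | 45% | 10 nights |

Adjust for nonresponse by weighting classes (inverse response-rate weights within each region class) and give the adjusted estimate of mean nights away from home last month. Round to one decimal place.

11.2

Weighting each respondent by the inverse class response rate inflates each class back to its sampled size, so the class weight is n_sampled:
  Zone 2: 180 × 13 = 2340
  Zone 5: 200 × 13.5 = 2700
  Zone 1: 300 × 9.5 = 2850
  Zone 4: 220 × 10 = 2200
Adjusted estimate = 10,090 / 900 = 11.2111 → 11.2.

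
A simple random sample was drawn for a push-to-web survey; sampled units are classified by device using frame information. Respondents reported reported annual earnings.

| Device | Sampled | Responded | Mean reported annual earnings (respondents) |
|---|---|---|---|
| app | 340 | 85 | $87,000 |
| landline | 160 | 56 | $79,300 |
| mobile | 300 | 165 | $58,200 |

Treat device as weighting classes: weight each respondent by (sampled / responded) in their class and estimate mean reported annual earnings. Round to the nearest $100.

Response rates by class: app 85/340 = 25%, landline 56/160 = 35%, mobile 165/300 = 55%.
Each respondent's weight = sampled/responded in their class; summing within a class gives n_sampled, so:
  app: 340 × 87,000 = 29,580,000
  landline: 160 × 79,300 = 12,688,000
  mobile: 300 × 58,200 = 17,460,000
Adjusted estimate = 59,728,000 / 800 = 74,660 → $74,700.

$74,700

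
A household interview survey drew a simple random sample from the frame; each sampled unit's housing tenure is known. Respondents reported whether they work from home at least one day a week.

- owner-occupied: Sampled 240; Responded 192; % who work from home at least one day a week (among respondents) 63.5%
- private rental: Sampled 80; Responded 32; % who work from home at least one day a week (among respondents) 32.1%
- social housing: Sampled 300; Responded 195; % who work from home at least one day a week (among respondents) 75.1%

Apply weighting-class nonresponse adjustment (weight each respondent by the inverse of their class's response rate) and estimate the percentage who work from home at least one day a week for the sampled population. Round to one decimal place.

65.1%

Response rates by class: owner-occupied 192/240 = 80%, private rental 32/80 = 40%, social housing 195/300 = 65%.
Weighting each respondent by the inverse class response rate inflates each class back to its sampled size, so the class weight is n_sampled:
  owner-occupied: 240 × 63.5 = 15,240
  private rental: 80 × 32.1 = 2568
  social housing: 300 × 75.1 = 22,530
Adjusted estimate = 40,338 / 620 = 65.0613 → 65.1%.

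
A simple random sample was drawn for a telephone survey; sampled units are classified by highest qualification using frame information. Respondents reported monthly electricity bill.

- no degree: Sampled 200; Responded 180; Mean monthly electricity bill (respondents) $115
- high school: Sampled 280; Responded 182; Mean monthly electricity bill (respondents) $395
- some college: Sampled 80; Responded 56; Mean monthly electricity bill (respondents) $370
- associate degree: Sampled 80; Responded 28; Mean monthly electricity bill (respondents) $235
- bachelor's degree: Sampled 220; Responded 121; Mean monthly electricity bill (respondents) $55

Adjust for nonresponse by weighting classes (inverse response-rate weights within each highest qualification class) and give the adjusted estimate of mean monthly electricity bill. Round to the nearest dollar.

Class response rates: no degree 180/200 = 90%, high school 182/280 = 65%, some college 56/80 = 70%, associate degree 28/80 = 35%, bachelor's degree 121/220 = 55%.
With weight = n_sampled/n_responded per class, the weighted class total is n_sampled:
  no degree: 200 × 115 = 23,000
  high school: 280 × 395 = 110,600
  some college: 80 × 370 = 29,600
  associate degree: 80 × 235 = 18,800
  bachelor's degree: 220 × 55 = 12,100
Adjusted estimate = 194,100 / 860 = 225.698 → $226.

$226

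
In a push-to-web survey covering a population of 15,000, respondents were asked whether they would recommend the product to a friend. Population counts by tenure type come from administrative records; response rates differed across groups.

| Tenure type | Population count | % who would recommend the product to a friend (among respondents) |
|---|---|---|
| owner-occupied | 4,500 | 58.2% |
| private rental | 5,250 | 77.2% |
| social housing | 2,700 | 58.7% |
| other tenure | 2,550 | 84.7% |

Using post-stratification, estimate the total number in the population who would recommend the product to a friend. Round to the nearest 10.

10,420

Apply each group's respondent rate to its population count:
  owner-occupied: 4,500 × 58.2% = 2619
  private rental: 5,250 × 77.2% = 4053
  social housing: 2,700 × 58.7% = 1584.9
  other tenure: 2,550 × 84.7% = 2159.85
Estimated total = 10416.8 → 10,420.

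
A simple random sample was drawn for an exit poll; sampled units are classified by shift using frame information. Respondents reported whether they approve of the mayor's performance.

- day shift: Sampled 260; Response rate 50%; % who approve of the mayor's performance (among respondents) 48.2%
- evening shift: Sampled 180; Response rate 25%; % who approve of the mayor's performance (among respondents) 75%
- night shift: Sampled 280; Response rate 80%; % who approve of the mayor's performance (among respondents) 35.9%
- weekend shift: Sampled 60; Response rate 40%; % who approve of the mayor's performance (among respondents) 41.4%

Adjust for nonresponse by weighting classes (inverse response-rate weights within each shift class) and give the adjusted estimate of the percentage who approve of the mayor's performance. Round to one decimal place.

49.4%

With weight = n_sampled/n_responded per class, the weighted class total is n_sampled:
  day shift: 260 × 48.2 = 12,532
  evening shift: 180 × 75 = 13,500
  night shift: 280 × 35.9 = 10,052
  weekend shift: 60 × 41.4 = 2484
Adjusted estimate = 38,568 / 780 = 49.4462 → 49.4%.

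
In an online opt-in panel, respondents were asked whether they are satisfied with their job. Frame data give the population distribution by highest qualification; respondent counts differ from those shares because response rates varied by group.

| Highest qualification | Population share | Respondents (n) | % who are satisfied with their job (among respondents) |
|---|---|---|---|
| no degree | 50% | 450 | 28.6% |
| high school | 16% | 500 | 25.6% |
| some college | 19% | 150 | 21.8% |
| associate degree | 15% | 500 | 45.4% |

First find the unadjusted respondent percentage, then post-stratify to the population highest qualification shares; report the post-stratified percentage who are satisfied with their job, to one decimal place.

29.3%

Naive respondent-only estimate (weights = respondent counts):
  (450/1600)×28.6 + (500/1600)×25.6 + (150/1600)×21.8 + (500/1600)×45.4 = 32.275%
Post-stratifying to population shares instead:
  0.5×28.6 + 0.16×25.6 + 0.19×21.8 + 0.15×45.4 = 29.348%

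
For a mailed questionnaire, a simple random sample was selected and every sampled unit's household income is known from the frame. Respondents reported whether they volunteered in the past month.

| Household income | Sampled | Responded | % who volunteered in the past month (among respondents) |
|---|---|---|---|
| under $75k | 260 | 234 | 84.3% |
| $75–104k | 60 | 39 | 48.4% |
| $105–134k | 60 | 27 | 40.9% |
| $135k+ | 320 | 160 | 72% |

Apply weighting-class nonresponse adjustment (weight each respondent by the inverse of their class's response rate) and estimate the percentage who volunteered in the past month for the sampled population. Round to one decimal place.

Response rates by class: under $75k 234/260 = 90%, $75–104k 39/60 = 65%, $105–134k 27/60 = 45%, $135k+ 160/320 = 50%.
Each respondent's weight = sampled/responded in their class; summing within a class gives n_sampled, so:
  under $75k: 260 × 84.3 = 21,918
  $75–104k: 60 × 48.4 = 2904
  $105–134k: 60 × 40.9 = 2454
  $135k+: 320 × 72 = 23,040
Adjusted estimate = 50,316 / 700 = 71.88 → 71.9%.

71.9%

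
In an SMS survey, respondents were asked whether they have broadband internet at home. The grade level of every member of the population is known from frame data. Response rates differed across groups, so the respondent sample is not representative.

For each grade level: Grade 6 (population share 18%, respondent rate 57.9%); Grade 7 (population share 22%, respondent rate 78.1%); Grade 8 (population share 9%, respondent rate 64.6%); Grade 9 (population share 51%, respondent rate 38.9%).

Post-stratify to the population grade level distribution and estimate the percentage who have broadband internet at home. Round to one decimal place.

Post-stratification weights by population share, not respondent share:
  Grade 6: 0.18 × 57.9 = 10.422
  Grade 7: 0.22 × 78.1 = 17.182
  Grade 8: 0.09 × 64.6 = 5.814
  Grade 9: 0.51 × 38.9 = 19.839
Post-stratified estimate = 53.257 → 53.3%.

53.3%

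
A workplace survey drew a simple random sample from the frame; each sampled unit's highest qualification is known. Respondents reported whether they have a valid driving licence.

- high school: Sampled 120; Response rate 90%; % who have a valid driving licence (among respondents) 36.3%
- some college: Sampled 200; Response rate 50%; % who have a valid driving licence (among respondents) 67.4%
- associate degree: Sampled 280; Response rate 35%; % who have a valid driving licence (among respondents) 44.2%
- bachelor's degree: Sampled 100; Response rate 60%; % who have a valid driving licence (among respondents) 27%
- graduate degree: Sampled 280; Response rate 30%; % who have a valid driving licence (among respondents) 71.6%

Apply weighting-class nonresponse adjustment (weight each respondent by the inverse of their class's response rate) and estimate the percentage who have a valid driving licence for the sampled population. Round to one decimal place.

54.0%

Each respondent's weight = sampled/responded in their class; summing within a class gives n_sampled, so:
  high school: 120 × 36.3 = 4356
  some college: 200 × 67.4 = 13480
  associate degree: 280 × 44.2 = 12,376
  bachelor's degree: 100 × 27 = 2700
  graduate degree: 280 × 71.6 = 20,048
Adjusted estimate = 52,960 / 980 = 54.0408 → 54.0%.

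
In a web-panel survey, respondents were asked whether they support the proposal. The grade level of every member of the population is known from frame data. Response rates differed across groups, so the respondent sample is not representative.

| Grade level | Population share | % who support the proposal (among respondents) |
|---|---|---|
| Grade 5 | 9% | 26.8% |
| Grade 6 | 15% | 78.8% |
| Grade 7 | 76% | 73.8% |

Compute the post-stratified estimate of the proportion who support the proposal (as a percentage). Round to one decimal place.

70.3%

Weight each group's respondent value by its population share:
  Grade 5: 0.09 × 26.8 = 2.412
  Grade 6: 0.15 × 78.8 = 11.82
  Grade 7: 0.76 × 73.8 = 56.088
Post-stratified estimate = 70.32 → 70.3%.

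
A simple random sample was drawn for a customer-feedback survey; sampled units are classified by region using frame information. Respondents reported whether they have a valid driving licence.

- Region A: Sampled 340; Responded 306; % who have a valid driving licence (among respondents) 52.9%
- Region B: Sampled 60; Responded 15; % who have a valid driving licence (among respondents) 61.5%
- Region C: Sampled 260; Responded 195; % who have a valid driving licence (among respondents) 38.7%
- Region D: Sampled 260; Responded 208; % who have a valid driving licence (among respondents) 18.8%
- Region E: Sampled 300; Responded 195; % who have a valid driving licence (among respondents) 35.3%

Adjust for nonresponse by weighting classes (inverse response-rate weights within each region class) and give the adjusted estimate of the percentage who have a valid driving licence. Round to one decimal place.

Class response rates: Region A 306/340 = 90%, Region B 15/60 = 25%, Region C 195/260 = 75%, Region D 208/260 = 80%, Region E 195/300 = 65%.
Each respondent's weight = sampled/responded in their class; summing within a class gives n_sampled, so:
  Region A: 340 × 52.9 = 17,986
  Region B: 60 × 61.5 = 3690
  Region C: 260 × 38.7 = 10,062
  Region D: 260 × 18.8 = 4888
  Region E: 300 × 35.3 = 10,590
Adjusted estimate = 47,216 / 1,220 = 38.7016 → 38.7%.

38.7%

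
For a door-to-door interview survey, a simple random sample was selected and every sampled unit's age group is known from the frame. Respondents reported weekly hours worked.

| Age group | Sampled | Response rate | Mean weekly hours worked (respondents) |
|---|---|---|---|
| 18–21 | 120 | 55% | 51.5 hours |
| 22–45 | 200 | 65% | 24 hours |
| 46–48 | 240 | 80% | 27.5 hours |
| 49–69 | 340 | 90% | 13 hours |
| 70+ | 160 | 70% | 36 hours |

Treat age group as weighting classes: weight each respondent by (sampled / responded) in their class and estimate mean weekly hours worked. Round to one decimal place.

26.2

Each respondent's weight = sampled/responded in their class; summing within a class gives n_sampled, so:
  18–21: 120 × 51.5 = 6180
  22–45: 200 × 24 = 4800
  46–48: 240 × 27.5 = 6600
  49–69: 340 × 13 = 4420
  70+: 160 × 36 = 5760
Adjusted estimate = 27,760 / 1,060 = 26.1887 → 26.2.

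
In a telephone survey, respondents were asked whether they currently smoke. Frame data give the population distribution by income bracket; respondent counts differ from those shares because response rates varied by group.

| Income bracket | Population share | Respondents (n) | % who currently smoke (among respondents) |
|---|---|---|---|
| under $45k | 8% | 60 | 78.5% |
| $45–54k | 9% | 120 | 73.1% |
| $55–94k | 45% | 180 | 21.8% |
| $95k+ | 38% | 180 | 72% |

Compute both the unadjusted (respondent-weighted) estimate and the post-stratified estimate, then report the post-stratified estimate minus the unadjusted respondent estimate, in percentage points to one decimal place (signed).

-6.2 percentage points

Without adjustment, the pooled respondent share is:
  (60/540)×78.5 + (120/540)×73.1 + (180/540)×21.8 + (180/540)×72 = 56.2333%
Reweighting by population income bracket shares:
  0.08×78.5 + 0.09×73.1 + 0.45×21.8 + 0.38×72 = 50.029%
Difference = 50.029 − 56.2333 = -6.2043 pp.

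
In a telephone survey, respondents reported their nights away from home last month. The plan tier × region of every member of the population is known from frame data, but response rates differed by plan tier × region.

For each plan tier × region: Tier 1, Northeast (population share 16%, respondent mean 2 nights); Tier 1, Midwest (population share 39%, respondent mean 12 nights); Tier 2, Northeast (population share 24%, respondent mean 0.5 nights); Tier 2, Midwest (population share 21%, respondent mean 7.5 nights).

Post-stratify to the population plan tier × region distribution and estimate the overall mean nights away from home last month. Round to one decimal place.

Reweight to the known plan tier × region distribution:
  Tier 1, Northeast: 0.16 × 2 = 0.32
  Tier 1, Midwest: 0.39 × 12 = 4.68
  Tier 2, Northeast: 0.24 × 0.5 = 0.12
  Tier 2, Midwest: 0.21 × 7.5 = 1.575
Post-stratified estimate = 6.695 → 6.7.

6.7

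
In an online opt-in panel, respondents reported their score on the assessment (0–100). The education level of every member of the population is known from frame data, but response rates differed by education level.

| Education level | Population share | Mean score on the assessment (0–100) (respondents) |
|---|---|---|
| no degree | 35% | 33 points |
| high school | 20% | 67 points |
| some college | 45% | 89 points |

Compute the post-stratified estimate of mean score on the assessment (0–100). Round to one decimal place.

65.0

Reweight to the known education level distribution:
  no degree: 0.35 × 33 = 11.55
  high school: 0.2 × 67 = 13.4
  some college: 0.45 × 89 = 40.05
Post-stratified estimate = 65 → 65.0.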